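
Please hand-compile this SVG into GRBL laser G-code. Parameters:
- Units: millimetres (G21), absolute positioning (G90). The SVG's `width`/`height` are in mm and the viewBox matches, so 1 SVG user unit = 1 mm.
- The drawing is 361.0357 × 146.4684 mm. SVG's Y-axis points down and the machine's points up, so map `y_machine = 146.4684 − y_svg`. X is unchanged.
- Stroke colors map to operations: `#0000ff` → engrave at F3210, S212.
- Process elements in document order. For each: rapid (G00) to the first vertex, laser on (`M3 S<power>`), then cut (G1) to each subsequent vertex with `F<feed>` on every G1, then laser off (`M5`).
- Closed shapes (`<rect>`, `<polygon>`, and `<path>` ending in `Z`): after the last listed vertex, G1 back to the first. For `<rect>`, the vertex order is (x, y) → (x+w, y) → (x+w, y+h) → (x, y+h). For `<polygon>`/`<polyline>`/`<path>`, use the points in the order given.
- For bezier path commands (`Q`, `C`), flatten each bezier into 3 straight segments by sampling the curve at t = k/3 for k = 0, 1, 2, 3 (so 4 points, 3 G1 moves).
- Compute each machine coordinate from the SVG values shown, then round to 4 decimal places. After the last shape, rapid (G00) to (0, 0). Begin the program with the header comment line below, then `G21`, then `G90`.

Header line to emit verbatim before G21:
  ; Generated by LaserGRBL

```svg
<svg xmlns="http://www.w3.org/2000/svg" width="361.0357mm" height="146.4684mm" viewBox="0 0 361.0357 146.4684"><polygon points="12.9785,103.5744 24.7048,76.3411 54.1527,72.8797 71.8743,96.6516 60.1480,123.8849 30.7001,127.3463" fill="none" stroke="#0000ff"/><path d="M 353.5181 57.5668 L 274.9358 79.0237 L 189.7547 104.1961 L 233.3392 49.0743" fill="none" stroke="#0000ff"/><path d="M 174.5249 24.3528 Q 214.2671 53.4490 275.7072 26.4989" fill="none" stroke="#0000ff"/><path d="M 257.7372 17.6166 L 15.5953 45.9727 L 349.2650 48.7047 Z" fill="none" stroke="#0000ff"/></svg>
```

viewBox `0 0 361.0357 146.4684` with mm width/height → 1 unit = 1 mm. Flip: y_m = 146.4684 − y_svg.

**Shape 1** — `<polygon>` regular polygon, stroke `#0000ff` → engrave (S212, F3210). Machine vertices: (12.9785,42.8940) → (24.7048,70.1273) → (54.1527,73.5887) → (71.8743,49.8168) → (60.1480,22.5835) → (30.7001,19.1221) → (12.9785,42.8940). Closed: final G1 returns to the first vertex.

**Shape 2** — `<path>` open polyline, stroke `#0000ff` → engrave (S212, F3210). Machine vertices: (353.5181,88.9016) → (274.9358,67.4447) → (189.7547,42.2723) → (233.3392,97.3941). Open path.

**Shape 3** — `<path>` quadratic bezier, stroke `#0000ff` → engrave (S212, F3210). Control points (SVG): P0=(174.5249,24.3528), P1=(214.2671,53.4490), P2=(275.7072,26.4989); sampled at t=k/3. Machine vertices: (174.5249,122.1156) → (203.4306,108.9455) → (237.1580,108.2301) → (275.7072,119.9695). Open path.

**Shape 4** — `<path>` closed polygon, stroke `#0000ff` → engrave (S212, F3210). Machine vertices: (257.7372,128.8518) → (15.5953,100.4957) → (349.2650,97.7637) → (257.7372,128.8518). Closed: final G1 returns to the first vertex.

; Generated by LaserGRBL
G21
G90
G00 X12.9785 Y42.8940
M3 S212
G1 X24.7048 Y70.1273 F3210
G1 X54.1527 Y73.5887 F3210
G1 X71.8743 Y49.8168 F3210
G1 X60.1480 Y22.5835 F3210
G1 X30.7001 Y19.1221 F3210
G1 X12.9785 Y42.8940 F3210
M5
G00 X353.5181 Y88.9016
M3 S212
G1 X274.9358 Y67.4447 F3210
G1 X189.7547 Y42.2723 F3210
G1 X233.3392 Y97.3941 F3210
M5
G00 X174.5249 Y122.1156
M3 S212
G1 X203.4306 Y108.9455 F3210
G1 X237.1580 Y108.2301 F3210
G1 X275.7072 Y119.9695 F3210
M5
G00 X257.7372 Y128.8518
M3 S212
G1 X15.5953 Y100.4957 F3210
G1 X349.2650 Y97.7637 F3210
G1 X257.7372 Y128.8518 F3210
M5
G00 X0.0000 Y0.0000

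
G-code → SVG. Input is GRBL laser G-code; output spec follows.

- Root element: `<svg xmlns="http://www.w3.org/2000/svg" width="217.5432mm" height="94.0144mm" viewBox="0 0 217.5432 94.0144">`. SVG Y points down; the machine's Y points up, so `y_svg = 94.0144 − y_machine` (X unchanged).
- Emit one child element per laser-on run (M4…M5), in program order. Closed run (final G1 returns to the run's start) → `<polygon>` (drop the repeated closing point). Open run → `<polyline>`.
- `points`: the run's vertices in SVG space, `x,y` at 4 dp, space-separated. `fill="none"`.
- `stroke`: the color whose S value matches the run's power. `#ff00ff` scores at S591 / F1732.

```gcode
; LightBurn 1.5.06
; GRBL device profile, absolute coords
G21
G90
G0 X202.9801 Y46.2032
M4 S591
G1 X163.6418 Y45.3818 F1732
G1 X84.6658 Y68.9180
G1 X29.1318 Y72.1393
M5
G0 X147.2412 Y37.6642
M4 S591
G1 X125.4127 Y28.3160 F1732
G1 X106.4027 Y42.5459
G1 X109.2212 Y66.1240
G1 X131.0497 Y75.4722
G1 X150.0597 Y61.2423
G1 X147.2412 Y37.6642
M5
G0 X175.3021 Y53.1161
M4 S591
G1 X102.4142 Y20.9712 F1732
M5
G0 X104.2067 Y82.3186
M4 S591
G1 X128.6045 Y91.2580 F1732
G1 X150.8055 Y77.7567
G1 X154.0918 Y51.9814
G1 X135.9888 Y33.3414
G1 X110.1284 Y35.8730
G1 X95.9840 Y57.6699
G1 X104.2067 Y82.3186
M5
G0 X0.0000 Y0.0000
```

<svg xmlns="http://www.w3.org/2000/svg" width="217.5432mm" height="94.0144mm" viewBox="0 0 217.5432 94.0144">
  <polyline points="202.9801,47.8112 163.6418,48.6326 84.6658,25.0964 29.1318,21.8751" fill="none" stroke="#ff00ff"/>
  <polygon points="147.2412,56.3502 125.4127,65.6984 106.4027,51.4685 109.2212,27.8904 131.0497,18.5422 150.0597,32.7721" fill="none" stroke="#ff00ff"/>
  <polyline points="175.3021,40.8983 102.4142,73.0432" fill="none" stroke="#ff00ff"/>
  <polygon points="104.2067,11.6958 128.6045,2.7564 150.8055,16.2577 154.0918,42.0330 135.9888,60.6730 110.1284,58.1414 95.9840,36.3445" fill="none" stroke="#ff00ff"/>
</svg>

Machine Y-up, SVG Y-down with viewBox height 94.0144, so y_svg = 94.0144 − y_machine; X carries over. Every run uses S591, so all elements get stroke `#ff00ff` (score).

Run 1: The run is open, so emit a `<polyline>` with points (Y-flipped): 202.9801,47.8112 163.6418,48.6326 84.6658,25.0964 29.1318,21.8751.

Run 2: The run returns to its start, so emit a `<polygon>` with points (Y-flipped): 147.2412,56.3502 125.4127,65.6984 106.4027,51.4685 109.2212,27.8904 131.0497,18.5422 150.0597,32.7721.

Run 3: The run is open, so emit a `<polyline>` with points (Y-flipped): 175.3021,40.8983 102.4142,73.0432.

Run 4: The run returns to its start, so emit a `<polygon>` with points (Y-flipped): 104.2067,11.6958 128.6045,2.7564 150.8055,16.2577 154.0918,42.0330 135.9888,60.6730 110.1284,58.1414 95.9840,36.3445.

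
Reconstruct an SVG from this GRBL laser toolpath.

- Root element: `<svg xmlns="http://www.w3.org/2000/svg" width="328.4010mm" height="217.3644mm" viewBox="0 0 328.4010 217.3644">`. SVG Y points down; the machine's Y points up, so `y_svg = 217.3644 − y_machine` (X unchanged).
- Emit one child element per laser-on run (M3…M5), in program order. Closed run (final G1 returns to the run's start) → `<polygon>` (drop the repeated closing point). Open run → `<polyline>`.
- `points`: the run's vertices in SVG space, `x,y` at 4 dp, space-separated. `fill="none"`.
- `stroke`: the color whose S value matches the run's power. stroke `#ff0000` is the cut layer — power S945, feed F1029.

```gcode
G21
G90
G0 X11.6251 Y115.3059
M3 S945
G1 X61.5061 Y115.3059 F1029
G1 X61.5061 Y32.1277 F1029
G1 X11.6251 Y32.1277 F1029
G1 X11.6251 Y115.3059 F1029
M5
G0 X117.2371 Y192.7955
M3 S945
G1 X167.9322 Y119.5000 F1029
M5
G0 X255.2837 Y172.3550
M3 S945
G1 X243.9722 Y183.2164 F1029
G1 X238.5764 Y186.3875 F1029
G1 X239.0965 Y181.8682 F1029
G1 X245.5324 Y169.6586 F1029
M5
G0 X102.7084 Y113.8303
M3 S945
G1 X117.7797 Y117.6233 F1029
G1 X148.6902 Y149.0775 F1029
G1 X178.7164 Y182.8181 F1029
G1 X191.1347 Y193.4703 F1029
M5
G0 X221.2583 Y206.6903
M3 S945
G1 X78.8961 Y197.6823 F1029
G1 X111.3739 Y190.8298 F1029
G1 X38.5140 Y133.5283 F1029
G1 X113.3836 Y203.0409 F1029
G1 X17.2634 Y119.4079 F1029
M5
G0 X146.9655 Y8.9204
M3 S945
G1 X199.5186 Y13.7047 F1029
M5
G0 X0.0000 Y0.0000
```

y_svg = 217.3644 − y_m. Every run uses S945, so all elements get stroke `#ff0000` (cut).

[1] closed run; points: 11.6251,102.0585 61.5061,102.0585 61.5061,185.2367 11.6251,185.2367

[2] open run; points: 117.2371,24.5689 167.9322,97.8644

[3] open run; points: 255.2837,45.0094 243.9722,34.1480 238.5764,30.9769 239.0965,35.4962 245.5324,47.7058

[4] open run; points: 102.7084,103.5341 117.7797,99.7411 148.6902,68.2869 178.7164,34.5463 191.1347,23.8941

[5] open run; points: 221.2583,10.6741 78.8961,19.6821 111.3739,26.5346 38.5140,83.8361 113.3836,14.3235 17.2634,97.9565

[6] open run; points: 146.9655,208.4440 199.5186,203.6597

<svg xmlns="http://www.w3.org/2000/svg" width="328.4010mm" height="217.3644mm" viewBox="0 0 328.4010 217.3644">
  <polygon points="11.6251,102.0585 61.5061,102.0585 61.5061,185.2367 11.6251,185.2367" fill="none" stroke="#ff0000"/>
  <polyline points="117.2371,24.5689 167.9322,97.8644" fill="none" stroke="#ff0000"/>
  <polyline points="255.2837,45.0094 243.9722,34.1480 238.5764,30.9769 239.0965,35.4962 245.5324,47.7058" fill="none" stroke="#ff0000"/>
  <polyline points="102.7084,103.5341 117.7797,99.7411 148.6902,68.2869 178.7164,34.5463 191.1347,23.8941" fill="none" stroke="#ff0000"/>
  <polyline points="221.2583,10.6741 78.8961,19.6821 111.3739,26.5346 38.5140,83.8361 113.3836,14.3235 17.2634,97.9565" fill="none" stroke="#ff0000"/>
  <polyline points="146.9655,208.4440 199.5186,203.6597" fill="none" stroke="#ff0000"/>
</svg>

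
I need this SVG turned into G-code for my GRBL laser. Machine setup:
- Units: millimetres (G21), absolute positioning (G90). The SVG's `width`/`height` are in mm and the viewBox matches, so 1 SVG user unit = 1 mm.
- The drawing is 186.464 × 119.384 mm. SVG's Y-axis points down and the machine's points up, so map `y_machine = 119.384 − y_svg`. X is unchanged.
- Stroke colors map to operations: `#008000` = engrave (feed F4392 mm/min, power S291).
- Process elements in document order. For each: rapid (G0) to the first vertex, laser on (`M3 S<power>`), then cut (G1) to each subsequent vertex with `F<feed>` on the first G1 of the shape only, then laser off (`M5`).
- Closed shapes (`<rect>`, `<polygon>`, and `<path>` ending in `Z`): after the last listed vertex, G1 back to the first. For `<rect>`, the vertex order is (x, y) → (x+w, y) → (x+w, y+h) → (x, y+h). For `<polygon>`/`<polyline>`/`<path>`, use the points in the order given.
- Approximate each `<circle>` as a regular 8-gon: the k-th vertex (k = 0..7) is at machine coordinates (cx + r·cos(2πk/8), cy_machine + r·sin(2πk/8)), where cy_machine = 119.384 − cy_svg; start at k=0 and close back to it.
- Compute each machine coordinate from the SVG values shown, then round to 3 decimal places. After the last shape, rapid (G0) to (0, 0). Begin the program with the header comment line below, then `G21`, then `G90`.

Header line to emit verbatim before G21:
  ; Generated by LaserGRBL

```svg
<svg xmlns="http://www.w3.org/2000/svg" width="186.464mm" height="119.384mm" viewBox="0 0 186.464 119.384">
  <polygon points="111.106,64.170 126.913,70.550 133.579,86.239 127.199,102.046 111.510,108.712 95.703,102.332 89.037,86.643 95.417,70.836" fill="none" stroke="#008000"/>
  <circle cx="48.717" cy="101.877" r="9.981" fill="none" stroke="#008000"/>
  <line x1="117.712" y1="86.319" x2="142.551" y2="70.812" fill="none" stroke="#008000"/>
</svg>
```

; Generated by LaserGRBL
G21
G90
G0 X111.106 Y55.214
M3 S291
G1 X126.913 Y48.834 F4392
G1 X133.579 Y33.145
G1 X127.199 Y17.338
G1 X111.510 Y10.672
G1 X95.703 Y17.052
G1 X89.037 Y32.741
G1 X95.417 Y48.548
G1 X111.106 Y55.214
M5
G0 X58.698 Y17.507
M3 S291
G1 X55.775 Y24.565 F4392
G1 X48.717 Y27.488
G1 X41.659 Y24.565
G1 X38.736 Y17.507
G1 X41.659 Y10.449
G1 X48.717 Y7.526
G1 X55.775 Y10.449
G1 X58.698 Y17.507
M5
G0 X117.712 Y33.065
M3 S291
G1 X142.551 Y48.572 F4392
M5
G0 X0.000 Y0.000

viewBox `0 0 186.464 119.384` with mm width/height → 1 unit = 1 mm. Flip: y_m = 119.384 − y_svg.

**Shape 1** — `<polygon>` regular polygon, stroke `#008000` → engrave (S291, F4392). Machine vertices: (111.106,55.214) → (126.913,48.834) → (133.579,33.145) → (127.199,17.338) → (111.510,10.672) → (95.703,17.052) → (89.037,32.741) → (95.417,48.548) → (111.106,55.214). Closed: final G1 returns to the first vertex.

**Shape 2** — `<circle>` circle, stroke `#008000` → engrave (S291, F4392). Machine vertices: (58.698,17.507) → (55.775,24.565) → (48.717,27.488) → (41.659,24.565) → (38.736,17.507) → (41.659,10.449) → (48.717,7.526) → (55.775,10.449) → (58.698,17.507). Closed: final G1 returns to the first vertex.

**Shape 3** — `<line>` line segment, stroke `#008000` → engrave (S291, F4392). Machine vertices: (117.712,33.065) → (142.551,48.572). Open path.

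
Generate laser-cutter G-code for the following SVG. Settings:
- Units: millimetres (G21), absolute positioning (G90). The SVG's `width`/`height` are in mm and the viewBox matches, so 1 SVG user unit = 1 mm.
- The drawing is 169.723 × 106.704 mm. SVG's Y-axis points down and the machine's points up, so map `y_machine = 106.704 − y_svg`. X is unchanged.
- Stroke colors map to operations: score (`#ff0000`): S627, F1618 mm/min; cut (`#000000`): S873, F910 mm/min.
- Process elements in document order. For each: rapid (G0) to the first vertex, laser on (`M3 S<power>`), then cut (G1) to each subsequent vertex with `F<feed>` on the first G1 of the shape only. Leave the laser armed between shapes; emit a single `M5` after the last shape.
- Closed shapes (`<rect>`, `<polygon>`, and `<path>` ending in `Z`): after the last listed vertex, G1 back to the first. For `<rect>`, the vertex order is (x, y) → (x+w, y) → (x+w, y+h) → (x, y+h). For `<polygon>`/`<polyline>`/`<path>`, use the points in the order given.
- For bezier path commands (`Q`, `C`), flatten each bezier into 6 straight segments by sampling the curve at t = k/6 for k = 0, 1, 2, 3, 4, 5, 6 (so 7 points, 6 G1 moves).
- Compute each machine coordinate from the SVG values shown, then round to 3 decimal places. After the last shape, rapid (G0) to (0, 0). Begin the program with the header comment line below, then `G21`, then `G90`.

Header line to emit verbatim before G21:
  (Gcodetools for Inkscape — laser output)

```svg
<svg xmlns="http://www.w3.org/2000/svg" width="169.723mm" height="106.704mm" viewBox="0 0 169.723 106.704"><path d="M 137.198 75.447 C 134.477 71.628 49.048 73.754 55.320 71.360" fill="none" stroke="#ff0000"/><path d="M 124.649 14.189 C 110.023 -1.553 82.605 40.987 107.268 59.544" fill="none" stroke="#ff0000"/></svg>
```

viewBox `0 0 169.723 106.704` with mm width/height → 1 unit = 1 mm. Flip: y_m = 106.704 − y_svg.

**Shape 1** — `<path>` cubic bezier, stroke `#ff0000` → score (S627, F1618). Control points (SVG): P0=(137.198,75.447), P1=(134.477,71.628), P2=(49.048,73.754), P3=(55.320,71.360); sampled at t=k/6. Machine vertices: (137.198,31.257) → (129.753,32.720) → (113.367,33.482) → (92.887,33.835) → (73.155,34.069) → (59.018,34.475) → (55.320,35.344). Open path.

**Shape 2** — `<path>` cubic bezier, stroke `#ff0000` → score (S627, F1618). Control points (SVG): P0=(124.649,14.189), P1=(110.023,-1.553), P2=(82.605,40.987), P3=(107.268,59.544); sampled at t=k/6. Machine vertices: (124.649,92.515) → (116.570,95.910) → (108.162,91.877) → (101.225,82.700) → (97.563,70.664) → (98.976,58.056) → (107.268,47.160). Open path.

(Gcodetools for Inkscape — laser output)
G21
G90
G0 X137.198 Y31.257
M3 S627
G1 X129.753 Y32.720 F1618
G1 X113.367 Y33.482
G1 X92.887 Y33.835
G1 X73.155 Y34.069
G1 X59.018 Y34.475
G1 X55.320 Y35.344
G0 X124.649 Y92.515
M3 S627
G1 X116.570 Y95.910 F1618
G1 X108.162 Y91.877
G1 X101.225 Y82.700
G1 X97.563 Y70.664
G1 X98.976 Y58.056
G1 X107.268 Y47.160
M5
G0 X0.000 Y0.000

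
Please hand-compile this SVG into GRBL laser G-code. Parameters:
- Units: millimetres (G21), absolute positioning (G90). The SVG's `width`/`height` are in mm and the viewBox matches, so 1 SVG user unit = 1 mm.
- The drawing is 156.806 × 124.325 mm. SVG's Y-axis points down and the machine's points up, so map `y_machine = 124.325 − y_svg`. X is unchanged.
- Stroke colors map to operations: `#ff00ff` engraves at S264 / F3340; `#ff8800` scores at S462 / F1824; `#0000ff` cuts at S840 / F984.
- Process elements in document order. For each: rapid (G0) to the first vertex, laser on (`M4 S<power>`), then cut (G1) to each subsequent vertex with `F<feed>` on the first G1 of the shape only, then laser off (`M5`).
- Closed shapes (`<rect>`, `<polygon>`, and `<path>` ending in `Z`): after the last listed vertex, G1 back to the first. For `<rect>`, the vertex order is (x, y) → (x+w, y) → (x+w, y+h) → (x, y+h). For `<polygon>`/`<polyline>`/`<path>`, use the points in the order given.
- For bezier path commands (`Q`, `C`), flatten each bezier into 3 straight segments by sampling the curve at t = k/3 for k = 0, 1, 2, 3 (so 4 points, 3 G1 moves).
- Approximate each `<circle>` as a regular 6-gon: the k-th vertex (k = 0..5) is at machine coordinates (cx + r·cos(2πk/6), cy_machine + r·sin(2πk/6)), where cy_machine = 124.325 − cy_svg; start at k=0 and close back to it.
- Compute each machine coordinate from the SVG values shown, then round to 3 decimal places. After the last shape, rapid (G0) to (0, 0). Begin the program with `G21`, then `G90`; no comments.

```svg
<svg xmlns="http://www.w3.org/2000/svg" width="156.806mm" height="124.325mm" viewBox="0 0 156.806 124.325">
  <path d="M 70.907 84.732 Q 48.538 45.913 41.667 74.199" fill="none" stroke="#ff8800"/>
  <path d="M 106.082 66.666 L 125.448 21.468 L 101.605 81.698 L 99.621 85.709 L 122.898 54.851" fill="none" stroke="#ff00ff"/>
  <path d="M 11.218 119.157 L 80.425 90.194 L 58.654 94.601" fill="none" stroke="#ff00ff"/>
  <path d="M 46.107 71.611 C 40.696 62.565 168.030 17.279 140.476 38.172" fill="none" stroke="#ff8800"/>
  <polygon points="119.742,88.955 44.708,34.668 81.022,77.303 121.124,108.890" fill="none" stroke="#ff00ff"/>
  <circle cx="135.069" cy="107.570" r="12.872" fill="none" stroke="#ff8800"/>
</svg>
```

1 u = 1 mm; y_m = 124.325 − y.

[1] `<path>` quadratic bezier, #ff8800→score S462 F1824: (70.907,39.593) → (57.716,58.016) → (47.970,61.527) → (41.667,50.126)

[2] `<path>` open polyline, #ff00ff→engrave S264 F3340: (106.082,57.659) → (125.448,102.857) → (101.605,42.627) → (99.621,38.616) → (122.898,69.474)

[3] `<path>` open polyline, #ff00ff→engrave S264 F3340: (11.218,5.168) → (80.425,34.131) → (58.654,29.724)

[4] `<path>` cubic bezier, #ff8800→score S462 F1824: (46.107,52.714) → (74.291,70.047) → (127.054,88.780) → (140.476,86.153)

[5] `<polygon>` closed polygon, #ff00ff→engrave S264 F3340: (119.742,35.370) → (44.708,89.657) → (81.022,47.022) → (121.124,15.435) → (119.742,35.370) (closed)

[6] `<circle>` circle, #ff8800→score S462 F1824: (147.941,16.755) → (141.505,27.902) → (128.633,27.902) → (122.197,16.755) → (128.633,5.608) → (141.505,5.608) → (147.941,16.755) (closed)

G21
G90
G0 X70.907 Y39.593
M4 S462
G1 X57.716 Y58.016 F1824
G1 X47.970 Y61.527
G1 X41.667 Y50.126
M5
G0 X106.082 Y57.659
M4 S264
G1 X125.448 Y102.857 F3340
G1 X101.605 Y42.627
G1 X99.621 Y38.616
G1 X122.898 Y69.474
M5
G0 X11.218 Y5.168
M4 S264
G1 X80.425 Y34.131 F3340
G1 X58.654 Y29.724
M5
G0 X46.107 Y52.714
M4 S462
G1 X74.291 Y70.047 F1824
G1 X127.054 Y88.780
G1 X140.476 Y86.153
M5
G0 X119.742 Y35.370
M4 S264
G1 X44.708 Y89.657 F3340
G1 X81.022 Y47.022
G1 X121.124 Y15.435
G1 X119.742 Y35.370
M5
G0 X147.941 Y16.755
M4 S462
G1 X141.505 Y27.902 F1824
G1 X128.633 Y27.902
G1 X122.197 Y16.755
G1 X128.633 Y5.608
G1 X141.505 Y5.608
G1 X147.941 Y16.755
M5
G0 X0.000 Y0.000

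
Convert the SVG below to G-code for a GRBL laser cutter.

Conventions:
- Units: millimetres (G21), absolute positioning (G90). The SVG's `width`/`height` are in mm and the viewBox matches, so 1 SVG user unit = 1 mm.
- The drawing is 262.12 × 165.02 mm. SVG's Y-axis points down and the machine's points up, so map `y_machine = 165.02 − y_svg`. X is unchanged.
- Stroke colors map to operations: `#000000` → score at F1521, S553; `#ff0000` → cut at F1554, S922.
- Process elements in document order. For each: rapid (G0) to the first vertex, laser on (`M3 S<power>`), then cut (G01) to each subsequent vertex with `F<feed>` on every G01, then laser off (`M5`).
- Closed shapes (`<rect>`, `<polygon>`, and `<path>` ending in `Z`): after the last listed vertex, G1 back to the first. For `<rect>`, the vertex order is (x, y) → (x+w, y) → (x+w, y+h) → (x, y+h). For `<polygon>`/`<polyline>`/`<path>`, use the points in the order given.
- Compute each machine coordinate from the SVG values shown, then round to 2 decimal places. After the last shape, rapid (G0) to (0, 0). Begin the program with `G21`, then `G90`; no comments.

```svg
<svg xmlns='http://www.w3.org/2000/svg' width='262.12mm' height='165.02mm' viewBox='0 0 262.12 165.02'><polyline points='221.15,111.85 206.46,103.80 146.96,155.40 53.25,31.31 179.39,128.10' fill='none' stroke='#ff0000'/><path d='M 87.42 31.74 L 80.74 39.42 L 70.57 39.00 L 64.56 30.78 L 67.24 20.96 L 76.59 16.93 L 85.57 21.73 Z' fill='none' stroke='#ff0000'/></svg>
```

viewBox `0 0 262.12 165.02` with mm width/height → 1 unit = 1 mm. Flip: y_m = 165.02 − y_svg.

**Shape 1** — `<polyline>` open polyline, stroke `#ff0000` → cut (S922, F1554). Machine vertices: (221.15,53.17) → (206.46,61.22) → (146.96,9.62) → (53.25,133.71) → (179.39,36.92). Open path.

**Shape 2** — `<path>` regular polygon, stroke `#ff0000` → cut (S922, F1554). Machine vertices: (87.42,133.28) → (80.74,125.60) → (70.57,126.02) → (64.56,134.24) → (67.24,144.06) → (76.59,148.09) → (85.57,143.29) → (87.42,133.28). Closed: final G1 returns to the first vertex.

G21
G90
G0 X221.15 Y53.17
M3 S922
G01 X206.46 Y61.22 F1554
G01 X146.96 Y9.62 F1554
G01 X53.25 Y133.71 F1554
G01 X179.39 Y36.92 F1554
M5
G0 X87.42 Y133.28
M3 S922
G01 X80.74 Y125.60 F1554
G01 X70.57 Y126.02 F1554
G01 X64.56 Y134.24 F1554
G01 X67.24 Y144.06 F1554
G01 X76.59 Y148.09 F1554
G01 X85.57 Y143.29 F1554
G01 X87.42 Y133.28 F1554
M5
G0 X0.00 Y0.00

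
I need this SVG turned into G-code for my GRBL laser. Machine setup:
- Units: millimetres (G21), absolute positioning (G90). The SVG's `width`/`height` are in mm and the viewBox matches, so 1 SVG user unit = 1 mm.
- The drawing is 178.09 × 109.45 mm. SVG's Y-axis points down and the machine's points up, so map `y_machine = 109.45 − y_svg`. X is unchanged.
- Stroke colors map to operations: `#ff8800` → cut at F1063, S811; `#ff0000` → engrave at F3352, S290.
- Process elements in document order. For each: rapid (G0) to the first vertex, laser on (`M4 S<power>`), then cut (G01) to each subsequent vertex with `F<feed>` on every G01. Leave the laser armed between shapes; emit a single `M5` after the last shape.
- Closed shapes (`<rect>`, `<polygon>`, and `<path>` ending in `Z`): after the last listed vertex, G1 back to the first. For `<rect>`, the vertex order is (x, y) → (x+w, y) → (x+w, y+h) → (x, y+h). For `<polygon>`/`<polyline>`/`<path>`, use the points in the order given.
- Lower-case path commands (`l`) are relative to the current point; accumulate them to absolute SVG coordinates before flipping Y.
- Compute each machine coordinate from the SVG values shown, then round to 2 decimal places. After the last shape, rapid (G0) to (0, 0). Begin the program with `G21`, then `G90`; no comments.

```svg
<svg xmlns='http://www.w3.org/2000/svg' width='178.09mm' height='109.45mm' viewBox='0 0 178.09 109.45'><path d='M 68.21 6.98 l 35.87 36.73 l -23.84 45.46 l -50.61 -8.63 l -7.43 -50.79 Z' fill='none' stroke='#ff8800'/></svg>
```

G21
G90
G0 X68.21 Y102.47
M4 S811
G01 X104.08 Y65.74 F1063
G01 X80.24 Y20.28 F1063
G01 X29.63 Y28.91 F1063
G01 X22.20 Y79.70 F1063
G01 X68.21 Y102.47 F1063
M5
G0 X0.00 Y0.00

Since the viewBox matches the mm dimensions, user units are millimetres directly. The only transform is the Y-flip y_m = 109.45 − y_svg.

Shape 1 is a regular polygon drawn with `<path>`. Its stroke #ff8800 means cut at S811, F1063. After flipping Y the toolpath is (68.21,102.47) → (104.08,65.74) → (80.24,20.28) → (29.63,28.91) → (22.20,79.70) → (68.21,102.47), returning to the start.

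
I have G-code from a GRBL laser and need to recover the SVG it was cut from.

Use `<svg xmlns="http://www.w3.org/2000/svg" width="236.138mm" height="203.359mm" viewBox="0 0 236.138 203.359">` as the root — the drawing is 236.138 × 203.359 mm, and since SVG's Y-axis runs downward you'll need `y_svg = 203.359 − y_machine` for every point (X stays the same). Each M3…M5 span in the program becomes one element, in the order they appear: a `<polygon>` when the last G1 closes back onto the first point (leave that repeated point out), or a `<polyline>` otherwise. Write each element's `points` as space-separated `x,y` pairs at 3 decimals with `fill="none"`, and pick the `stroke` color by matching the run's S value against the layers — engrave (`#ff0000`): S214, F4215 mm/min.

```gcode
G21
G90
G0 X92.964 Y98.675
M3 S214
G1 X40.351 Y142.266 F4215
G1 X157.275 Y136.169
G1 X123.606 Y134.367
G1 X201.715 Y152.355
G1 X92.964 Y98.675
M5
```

y_svg = 203.359 − y_m. Every run uses S214, so all elements get stroke `#ff0000` (engrave).

[1] closed run; points: 92.964,104.684 40.351,61.093 157.275,67.190 123.606,68.992 201.715,51.004

<svg xmlns="http://www.w3.org/2000/svg" width="236.138mm" height="203.359mm" viewBox="0 0 236.138 203.359">
  <polygon points="92.964,104.684 40.351,61.093 157.275,67.190 123.606,68.992 201.715,51.004" fill="none" stroke="#ff0000"/>
</svg>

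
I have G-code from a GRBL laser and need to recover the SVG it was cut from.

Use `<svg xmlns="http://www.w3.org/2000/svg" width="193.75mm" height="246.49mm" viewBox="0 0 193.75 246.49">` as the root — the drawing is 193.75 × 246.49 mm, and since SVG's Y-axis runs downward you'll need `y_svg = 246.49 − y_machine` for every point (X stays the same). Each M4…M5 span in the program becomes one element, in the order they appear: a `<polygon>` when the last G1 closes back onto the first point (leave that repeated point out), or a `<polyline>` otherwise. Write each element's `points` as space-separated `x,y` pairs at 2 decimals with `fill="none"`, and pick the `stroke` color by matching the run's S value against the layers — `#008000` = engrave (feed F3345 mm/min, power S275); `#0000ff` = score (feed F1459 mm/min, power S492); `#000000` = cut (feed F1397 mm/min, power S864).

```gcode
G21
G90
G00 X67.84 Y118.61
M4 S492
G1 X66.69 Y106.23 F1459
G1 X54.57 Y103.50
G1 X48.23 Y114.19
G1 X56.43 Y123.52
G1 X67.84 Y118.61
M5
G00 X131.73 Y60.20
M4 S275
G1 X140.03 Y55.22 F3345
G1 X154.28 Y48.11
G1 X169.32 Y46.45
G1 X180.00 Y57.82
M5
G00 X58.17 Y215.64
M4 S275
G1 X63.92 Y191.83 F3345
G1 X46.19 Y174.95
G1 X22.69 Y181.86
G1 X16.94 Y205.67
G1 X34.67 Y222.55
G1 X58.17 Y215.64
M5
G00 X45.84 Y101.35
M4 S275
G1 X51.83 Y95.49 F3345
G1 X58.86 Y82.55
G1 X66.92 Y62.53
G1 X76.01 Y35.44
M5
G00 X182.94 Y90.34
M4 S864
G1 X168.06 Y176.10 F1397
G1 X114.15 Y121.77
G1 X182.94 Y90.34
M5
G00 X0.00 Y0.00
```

<svg xmlns="http://www.w3.org/2000/svg" width="193.75mm" height="246.49mm" viewBox="0 0 193.75 246.49">
  <polygon points="67.84,127.88 66.69,140.26 54.57,142.99 48.23,132.30 56.43,122.97" fill="none" stroke="#0000ff"/>
  <polyline points="131.73,186.29 140.03,191.27 154.28,198.38 169.32,200.04 180.00,188.67" fill="none" stroke="#008000"/>
  <polygon points="58.17,30.85 63.92,54.66 46.19,71.54 22.69,64.63 16.94,40.82 34.67,23.94" fill="none" stroke="#008000"/>
  <polyline points="45.84,145.14 51.83,151.00 58.86,163.94 66.92,183.96 76.01,211.05" fill="none" stroke="#008000"/>
  <polygon points="182.94,156.15 168.06,70.39 114.15,124.72" fill="none" stroke="#000000"/>
</svg>

Each laser-on run becomes one SVG element. Flip Y back into SVG space with y_svg = 246.49 − y_machine.

Run 1: power S492 maps to stroke `#0000ff` (score). The run returns to its start, so emit a `<polygon>` with points (Y-flipped): 67.84,127.88 66.69,140.26 54.57,142.99 48.23,132.30 56.43,122.97.

Run 2: S275 ⇒ engrave layer `#008000`. The run is open, so emit a `<polyline>` with points (Y-flipped): 131.73,186.29 140.03,191.27 154.28,198.38 169.32,200.04 180.00,188.67.

Run 3: the run's S275 means `#008000` (engrave). The run returns to its start, so emit a `<polygon>` with points (Y-flipped): 58.17,30.85 63.92,54.66 46.19,71.54 22.69,64.63 16.94,40.82 34.67,23.94.

Run 4: power S275 maps to stroke `#008000` (engrave). The run is open, so emit a `<polyline>` with points (Y-flipped): 45.84,145.14 51.83,151.00 58.86,163.94 66.92,183.96 76.01,211.05.

Run 5: S864 ⇒ cut layer `#000000`. The run returns to its start, so emit a `<polygon>` with points (Y-flipped): 182.94,156.15 168.06,70.39 114.15,124.72.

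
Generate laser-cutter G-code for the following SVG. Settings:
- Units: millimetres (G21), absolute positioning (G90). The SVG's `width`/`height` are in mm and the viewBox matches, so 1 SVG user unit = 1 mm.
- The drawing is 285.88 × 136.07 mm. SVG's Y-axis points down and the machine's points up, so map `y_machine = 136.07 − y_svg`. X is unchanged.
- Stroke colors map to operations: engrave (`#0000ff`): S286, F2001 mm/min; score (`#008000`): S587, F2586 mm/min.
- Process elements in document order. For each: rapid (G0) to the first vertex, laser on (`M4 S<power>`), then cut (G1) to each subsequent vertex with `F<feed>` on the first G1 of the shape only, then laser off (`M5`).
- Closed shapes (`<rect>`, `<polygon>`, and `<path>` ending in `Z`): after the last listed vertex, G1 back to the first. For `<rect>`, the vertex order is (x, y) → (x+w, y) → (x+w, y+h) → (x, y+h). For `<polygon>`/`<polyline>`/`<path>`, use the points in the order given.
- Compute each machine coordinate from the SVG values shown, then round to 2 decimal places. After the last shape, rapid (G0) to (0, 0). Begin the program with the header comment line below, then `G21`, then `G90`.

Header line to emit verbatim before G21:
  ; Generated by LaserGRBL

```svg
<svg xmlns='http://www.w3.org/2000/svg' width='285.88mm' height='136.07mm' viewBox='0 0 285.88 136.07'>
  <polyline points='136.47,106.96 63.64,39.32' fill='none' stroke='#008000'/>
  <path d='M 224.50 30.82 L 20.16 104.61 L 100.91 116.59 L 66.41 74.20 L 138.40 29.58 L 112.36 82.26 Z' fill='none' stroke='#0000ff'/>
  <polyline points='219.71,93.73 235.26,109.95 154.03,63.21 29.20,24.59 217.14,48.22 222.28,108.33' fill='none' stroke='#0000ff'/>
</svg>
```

viewBox `0 0 285.88 136.07` with mm width/height → 1 unit = 1 mm. Flip: y_m = 136.07 − y_svg.

**Shape 1** — `<polyline>` line segment, stroke `#008000` → score (S587, F2586). Machine vertices: (136.47,29.11) → (63.64,96.75). Open path.

**Shape 2** — `<path>` closed polygon, stroke `#0000ff` → engrave (S286, F2001). Machine vertices: (224.50,105.25) → (20.16,31.46) → (100.91,19.48) → (66.41,61.87) → (138.40,106.49) → (112.36,53.81) → (224.50,105.25). Closed: final G1 returns to the first vertex.

**Shape 3** — `<polyline>` open polyline, stroke `#0000ff` → engrave (S286, F2001). Machine vertices: (219.71,42.34) → (235.26,26.12) → (154.03,72.86) → (29.20,111.48) → (217.14,87.85) → (222.28,27.74). Open path.

; Generated by LaserGRBL
G21
G90
G0 X136.47 Y29.11
M4 S587
G1 X63.64 Y96.75 F2586
M5
G0 X224.50 Y105.25
M4 S286
G1 X20.16 Y31.46 F2001
G1 X100.91 Y19.48
G1 X66.41 Y61.87
G1 X138.40 Y106.49
G1 X112.36 Y53.81
G1 X224.50 Y105.25
M5
G0 X219.71 Y42.34
M4 S286
G1 X235.26 Y26.12 F2001
G1 X154.03 Y72.86
G1 X29.20 Y111.48
G1 X217.14 Y87.85
G1 X222.28 Y27.74
M5
G0 X0.00 Y0.00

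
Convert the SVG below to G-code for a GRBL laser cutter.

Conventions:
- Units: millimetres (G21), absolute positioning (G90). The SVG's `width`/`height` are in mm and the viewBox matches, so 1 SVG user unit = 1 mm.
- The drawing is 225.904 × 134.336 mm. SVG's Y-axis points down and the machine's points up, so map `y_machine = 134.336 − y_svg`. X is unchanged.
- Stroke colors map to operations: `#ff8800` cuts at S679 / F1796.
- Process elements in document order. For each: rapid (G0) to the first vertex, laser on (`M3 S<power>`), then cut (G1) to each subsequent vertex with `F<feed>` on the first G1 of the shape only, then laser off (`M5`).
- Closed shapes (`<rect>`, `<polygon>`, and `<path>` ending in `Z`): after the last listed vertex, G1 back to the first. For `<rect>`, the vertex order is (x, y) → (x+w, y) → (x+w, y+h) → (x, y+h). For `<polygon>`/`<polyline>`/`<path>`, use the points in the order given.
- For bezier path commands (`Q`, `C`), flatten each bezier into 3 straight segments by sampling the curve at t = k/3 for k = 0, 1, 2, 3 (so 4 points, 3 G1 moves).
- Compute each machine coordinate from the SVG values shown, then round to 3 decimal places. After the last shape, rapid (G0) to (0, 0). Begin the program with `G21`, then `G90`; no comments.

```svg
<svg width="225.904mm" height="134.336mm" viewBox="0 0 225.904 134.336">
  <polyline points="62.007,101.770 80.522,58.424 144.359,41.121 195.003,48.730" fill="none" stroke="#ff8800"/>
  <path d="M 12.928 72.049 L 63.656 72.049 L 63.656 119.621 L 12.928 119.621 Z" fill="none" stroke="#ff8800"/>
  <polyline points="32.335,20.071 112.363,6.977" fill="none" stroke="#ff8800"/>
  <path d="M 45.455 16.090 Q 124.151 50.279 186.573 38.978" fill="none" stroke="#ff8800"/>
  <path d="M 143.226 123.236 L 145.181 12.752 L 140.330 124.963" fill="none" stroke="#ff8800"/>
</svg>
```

G21
G90
G0 X62.007 Y32.566
M3 S679
G1 X80.522 Y75.912 F1796
G1 X144.359 Y93.215
G1 X195.003 Y85.606
M5
G0 X12.928 Y62.287
M3 S679
G1 X63.656 Y62.287 F1796
G1 X63.656 Y14.715
G1 X12.928 Y14.715
G1 X12.928 Y62.287
M5
G0 X32.335 Y114.265
M3 S679
G1 X112.363 Y127.359 F1796
M5
G0 X45.455 Y118.246
M3 S679
G1 X96.111 Y100.508 F1796
G1 X143.150 Y92.878
G1 X186.573 Y95.358
M5
G0 X143.226 Y11.100
M3 S679
G1 X145.181 Y121.584 F1796
G1 X140.330 Y9.373
M5
G0 X0.000 Y0.000

viewBox `0 0 225.904 134.336` with mm width/height → 1 unit = 1 mm. Flip: y_m = 134.336 − y_svg.

**Shape 1** — `<polyline>` open polyline, stroke `#ff8800` → cut (S679, F1796). Machine vertices: (62.007,32.566) → (80.522,75.912) → (144.359,93.215) → (195.003,85.606). Open path.

**Shape 2** — `<path>` rectangle, stroke `#ff8800` → cut (S679, F1796). Machine vertices: (12.928,62.287) → (63.656,62.287) → (63.656,14.715) → (12.928,14.715) → (12.928,62.287). Closed: final G1 returns to the first vertex.

**Shape 3** — `<polyline>` line segment, stroke `#ff8800` → cut (S679, F1796). Machine vertices: (32.335,114.265) → (112.363,127.359). Open path.

**Shape 4** — `<path>` quadratic bezier, stroke `#ff8800` → cut (S679, F1796). Control points (SVG): P0=(45.455,16.090), P1=(124.151,50.279), P2=(186.573,38.978); sampled at t=k/3. Machine vertices: (45.455,118.246) → (96.111,100.508) → (143.150,92.878) → (186.573,95.358). Open path.

**Shape 5** — `<path>` open polyline, stroke `#ff8800` → cut (S679, F1796). Machine vertices: (143.226,11.100) → (145.181,121.584) → (140.330,9.373). Open path.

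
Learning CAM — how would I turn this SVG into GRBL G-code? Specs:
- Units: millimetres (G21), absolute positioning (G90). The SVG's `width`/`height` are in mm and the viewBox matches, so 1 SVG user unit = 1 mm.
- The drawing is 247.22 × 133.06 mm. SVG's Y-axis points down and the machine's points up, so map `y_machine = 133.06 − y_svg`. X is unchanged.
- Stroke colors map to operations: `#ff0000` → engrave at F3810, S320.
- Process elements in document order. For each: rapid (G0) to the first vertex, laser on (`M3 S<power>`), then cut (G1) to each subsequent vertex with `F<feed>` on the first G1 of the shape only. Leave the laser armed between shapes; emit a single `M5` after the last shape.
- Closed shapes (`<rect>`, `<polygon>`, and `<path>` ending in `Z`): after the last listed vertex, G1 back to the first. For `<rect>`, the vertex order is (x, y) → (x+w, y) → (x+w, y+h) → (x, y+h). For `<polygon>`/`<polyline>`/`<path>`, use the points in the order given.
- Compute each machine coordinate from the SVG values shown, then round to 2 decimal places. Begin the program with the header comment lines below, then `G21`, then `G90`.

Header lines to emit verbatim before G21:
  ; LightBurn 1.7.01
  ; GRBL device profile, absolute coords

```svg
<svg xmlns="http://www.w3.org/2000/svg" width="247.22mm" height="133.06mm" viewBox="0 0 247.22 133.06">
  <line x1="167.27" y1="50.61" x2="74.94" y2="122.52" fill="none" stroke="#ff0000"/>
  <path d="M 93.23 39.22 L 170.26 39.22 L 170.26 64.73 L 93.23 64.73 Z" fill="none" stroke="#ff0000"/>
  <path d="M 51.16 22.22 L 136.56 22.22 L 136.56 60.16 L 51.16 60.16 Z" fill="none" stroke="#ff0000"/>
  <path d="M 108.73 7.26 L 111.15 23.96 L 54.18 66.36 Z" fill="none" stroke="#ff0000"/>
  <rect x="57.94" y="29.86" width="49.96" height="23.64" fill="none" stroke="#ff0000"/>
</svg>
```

; LightBurn 1.7.01
; GRBL device profile, absolute coords
G21
G90
G0 X167.27 Y82.45
M3 S320
G1 X74.94 Y10.54 F3810
G0 X93.23 Y93.84
M3 S320
G1 X170.26 Y93.84 F3810
G1 X170.26 Y68.33
G1 X93.23 Y68.33
G1 X93.23 Y93.84
G0 X51.16 Y110.84
M3 S320
G1 X136.56 Y110.84 F3810
G1 X136.56 Y72.90
G1 X51.16 Y72.90
G1 X51.16 Y110.84
G0 X108.73 Y125.80
M3 S320
G1 X111.15 Y109.10 F3810
G1 X54.18 Y66.70
G1 X108.73 Y125.80
G0 X57.94 Y103.20
M3 S320
G1 X107.90 Y103.20 F3810
G1 X107.90 Y79.56
G1 X57.94 Y79.56
G1 X57.94 Y103.20
M5

1 u = 1 mm; y_m = 133.06 − y.

[1] `<line>` line segment, #ff0000→engrave S320 F3810: (167.27,82.45) → (74.94,10.54)

[2] `<path>` rectangle, #ff0000→engrave S320 F3810: (93.23,93.84) → (170.26,93.84) → (170.26,68.33) → (93.23,68.33) → (93.23,93.84) (closed)

[3] `<path>` rectangle, #ff0000→engrave S320 F3810: (51.16,110.84) → (136.56,110.84) → (136.56,72.90) → (51.16,72.90) → (51.16,110.84) (closed)

[4] `<path>` closed polygon, #ff0000→engrave S320 F3810: (108.73,125.80) → (111.15,109.10) → (54.18,66.70) → (108.73,125.80) (closed)

[5] `<rect>` rectangle, #ff0000→engrave S320 F3810: (57.94,103.20) → (107.90,103.20) → (107.90,79.56) → (57.94,79.56) → (57.94,103.20) (closed)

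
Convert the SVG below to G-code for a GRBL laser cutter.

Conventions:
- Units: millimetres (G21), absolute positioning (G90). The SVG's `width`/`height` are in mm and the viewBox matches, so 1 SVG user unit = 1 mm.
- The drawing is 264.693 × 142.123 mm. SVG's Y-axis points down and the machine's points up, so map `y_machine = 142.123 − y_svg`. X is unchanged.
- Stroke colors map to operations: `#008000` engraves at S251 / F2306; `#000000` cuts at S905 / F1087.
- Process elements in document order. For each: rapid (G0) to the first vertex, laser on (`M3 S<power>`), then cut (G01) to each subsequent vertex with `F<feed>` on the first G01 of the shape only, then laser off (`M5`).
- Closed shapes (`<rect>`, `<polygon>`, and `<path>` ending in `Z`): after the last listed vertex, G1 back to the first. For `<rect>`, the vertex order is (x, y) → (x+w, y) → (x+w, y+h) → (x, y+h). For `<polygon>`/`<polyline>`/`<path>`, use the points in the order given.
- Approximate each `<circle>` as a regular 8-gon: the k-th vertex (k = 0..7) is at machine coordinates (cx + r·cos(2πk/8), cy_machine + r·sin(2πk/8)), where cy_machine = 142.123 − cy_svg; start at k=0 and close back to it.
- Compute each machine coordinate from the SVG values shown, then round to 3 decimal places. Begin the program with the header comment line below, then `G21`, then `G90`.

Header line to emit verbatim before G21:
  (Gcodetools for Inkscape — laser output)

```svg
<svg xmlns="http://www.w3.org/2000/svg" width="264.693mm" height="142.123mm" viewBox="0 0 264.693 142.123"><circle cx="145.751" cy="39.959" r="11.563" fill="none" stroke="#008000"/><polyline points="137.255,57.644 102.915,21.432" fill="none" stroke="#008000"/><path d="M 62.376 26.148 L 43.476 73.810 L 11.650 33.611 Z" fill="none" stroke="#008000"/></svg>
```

viewBox `0 0 264.693 142.123` with mm width/height → 1 unit = 1 mm. Flip: y_m = 142.123 − y_svg.

**Shape 1** — `<circle>` circle, stroke `#008000` → engrave (S251, F2306). Machine vertices: (157.314,102.164) → (153.927,110.340) → (145.751,113.727) → (137.575,110.340) → (134.188,102.164) → (137.575,93.988) → (145.751,90.601) → (153.927,93.988) → (157.314,102.164). Closed: final G1 returns to the first vertex.

**Shape 2** — `<polyline>` line segment, stroke `#008000` → engrave (S251, F2306). Machine vertices: (137.255,84.479) → (102.915,120.691). Open path.

**Shape 3** — `<path>` regular polygon, stroke `#008000` → engrave (S251, F2306). Machine vertices: (62.376,115.975) → (43.476,68.313) → (11.650,108.512) → (62.376,115.975). Closed: final G1 returns to the first vertex.

(Gcodetools for Inkscape — laser output)
G21
G90
G0 X157.314 Y102.164
M3 S251
G01 X153.927 Y110.340 F2306
G01 X145.751 Y113.727
G01 X137.575 Y110.340
G01 X134.188 Y102.164
G01 X137.575 Y93.988
G01 X145.751 Y90.601
G01 X153.927 Y93.988
G01 X157.314 Y102.164
M5
G0 X137.255 Y84.479
M3 S251
G01 X102.915 Y120.691 F2306
M5
G0 X62.376 Y115.975
M3 S251
G01 X43.476 Y68.313 F2306
G01 X11.650 Y108.512
G01 X62.376 Y115.975
M5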